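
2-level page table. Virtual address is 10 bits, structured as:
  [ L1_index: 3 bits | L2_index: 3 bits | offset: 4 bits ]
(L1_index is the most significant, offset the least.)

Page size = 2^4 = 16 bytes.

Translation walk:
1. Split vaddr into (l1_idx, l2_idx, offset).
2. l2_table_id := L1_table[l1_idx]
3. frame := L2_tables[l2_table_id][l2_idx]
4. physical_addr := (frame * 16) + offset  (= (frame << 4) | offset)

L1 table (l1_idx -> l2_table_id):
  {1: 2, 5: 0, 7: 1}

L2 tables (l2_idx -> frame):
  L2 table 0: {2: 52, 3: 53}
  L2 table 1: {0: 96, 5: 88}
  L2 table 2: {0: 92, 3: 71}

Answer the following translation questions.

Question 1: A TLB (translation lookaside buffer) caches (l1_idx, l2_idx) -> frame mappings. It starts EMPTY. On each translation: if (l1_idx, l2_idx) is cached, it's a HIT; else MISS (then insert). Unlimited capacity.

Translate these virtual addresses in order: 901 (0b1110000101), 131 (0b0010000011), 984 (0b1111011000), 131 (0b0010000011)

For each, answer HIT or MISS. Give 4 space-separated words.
Answer: MISS MISS MISS HIT

Derivation:
vaddr=901: (7,0) not in TLB -> MISS, insert
vaddr=131: (1,0) not in TLB -> MISS, insert
vaddr=984: (7,5) not in TLB -> MISS, insert
vaddr=131: (1,0) in TLB -> HIT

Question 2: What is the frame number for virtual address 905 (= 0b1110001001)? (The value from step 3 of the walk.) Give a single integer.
Answer: 96

Derivation:
vaddr = 905: l1_idx=7, l2_idx=0
L1[7] = 1; L2[1][0] = 96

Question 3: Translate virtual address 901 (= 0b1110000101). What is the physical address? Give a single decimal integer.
Answer: 1541

Derivation:
vaddr = 901 = 0b1110000101
Split: l1_idx=7, l2_idx=0, offset=5
L1[7] = 1
L2[1][0] = 96
paddr = 96 * 16 + 5 = 1541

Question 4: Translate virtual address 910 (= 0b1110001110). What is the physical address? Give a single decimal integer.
Answer: 1550

Derivation:
vaddr = 910 = 0b1110001110
Split: l1_idx=7, l2_idx=0, offset=14
L1[7] = 1
L2[1][0] = 96
paddr = 96 * 16 + 14 = 1550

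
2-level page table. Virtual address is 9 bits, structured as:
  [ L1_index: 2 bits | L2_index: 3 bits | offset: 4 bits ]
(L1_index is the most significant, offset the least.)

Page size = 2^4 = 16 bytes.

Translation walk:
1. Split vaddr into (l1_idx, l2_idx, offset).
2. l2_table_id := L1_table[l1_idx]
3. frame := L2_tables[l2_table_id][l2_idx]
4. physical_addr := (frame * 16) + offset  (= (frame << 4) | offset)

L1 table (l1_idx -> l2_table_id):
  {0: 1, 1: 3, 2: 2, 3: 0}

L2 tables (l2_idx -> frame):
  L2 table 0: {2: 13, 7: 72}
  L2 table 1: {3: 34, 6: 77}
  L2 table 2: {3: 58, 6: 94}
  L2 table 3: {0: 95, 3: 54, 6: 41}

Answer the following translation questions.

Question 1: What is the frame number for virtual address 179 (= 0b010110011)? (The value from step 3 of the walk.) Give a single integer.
vaddr = 179: l1_idx=1, l2_idx=3
L1[1] = 3; L2[3][3] = 54

Answer: 54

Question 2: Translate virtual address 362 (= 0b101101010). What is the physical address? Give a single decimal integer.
vaddr = 362 = 0b101101010
Split: l1_idx=2, l2_idx=6, offset=10
L1[2] = 2
L2[2][6] = 94
paddr = 94 * 16 + 10 = 1514

Answer: 1514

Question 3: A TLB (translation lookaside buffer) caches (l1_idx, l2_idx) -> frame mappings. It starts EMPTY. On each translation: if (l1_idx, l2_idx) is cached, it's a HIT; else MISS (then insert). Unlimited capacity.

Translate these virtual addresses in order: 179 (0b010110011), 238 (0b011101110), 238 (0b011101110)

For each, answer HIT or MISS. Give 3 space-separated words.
vaddr=179: (1,3) not in TLB -> MISS, insert
vaddr=238: (1,6) not in TLB -> MISS, insert
vaddr=238: (1,6) in TLB -> HIT

Answer: MISS MISS HIT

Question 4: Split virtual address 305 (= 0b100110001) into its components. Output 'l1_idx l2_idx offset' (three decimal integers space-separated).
Answer: 2 3 1

Derivation:
vaddr = 305 = 0b100110001
  top 2 bits -> l1_idx = 2
  next 3 bits -> l2_idx = 3
  bottom 4 bits -> offset = 1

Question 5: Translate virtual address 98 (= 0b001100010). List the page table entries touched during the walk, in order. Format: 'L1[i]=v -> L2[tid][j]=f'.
vaddr = 98 = 0b001100010
Split: l1_idx=0, l2_idx=6, offset=2

Answer: L1[0]=1 -> L2[1][6]=77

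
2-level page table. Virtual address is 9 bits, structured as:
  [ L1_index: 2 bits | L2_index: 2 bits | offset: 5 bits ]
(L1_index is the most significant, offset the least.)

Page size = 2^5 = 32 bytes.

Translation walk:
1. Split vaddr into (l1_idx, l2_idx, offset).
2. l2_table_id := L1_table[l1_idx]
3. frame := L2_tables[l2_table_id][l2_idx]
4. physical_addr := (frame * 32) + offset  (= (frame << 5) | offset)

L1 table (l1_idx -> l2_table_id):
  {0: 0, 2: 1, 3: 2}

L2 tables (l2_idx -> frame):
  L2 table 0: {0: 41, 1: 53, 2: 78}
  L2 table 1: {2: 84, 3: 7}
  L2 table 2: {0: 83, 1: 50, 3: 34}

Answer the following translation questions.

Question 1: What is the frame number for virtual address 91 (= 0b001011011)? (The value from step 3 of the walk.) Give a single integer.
Answer: 78

Derivation:
vaddr = 91: l1_idx=0, l2_idx=2
L1[0] = 0; L2[0][2] = 78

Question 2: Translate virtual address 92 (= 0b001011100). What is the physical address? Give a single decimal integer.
Answer: 2524

Derivation:
vaddr = 92 = 0b001011100
Split: l1_idx=0, l2_idx=2, offset=28
L1[0] = 0
L2[0][2] = 78
paddr = 78 * 32 + 28 = 2524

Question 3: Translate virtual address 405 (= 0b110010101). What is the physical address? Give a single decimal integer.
Answer: 2677

Derivation:
vaddr = 405 = 0b110010101
Split: l1_idx=3, l2_idx=0, offset=21
L1[3] = 2
L2[2][0] = 83
paddr = 83 * 32 + 21 = 2677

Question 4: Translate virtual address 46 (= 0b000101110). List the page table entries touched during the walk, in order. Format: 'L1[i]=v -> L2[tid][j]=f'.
vaddr = 46 = 0b000101110
Split: l1_idx=0, l2_idx=1, offset=14

Answer: L1[0]=0 -> L2[0][1]=53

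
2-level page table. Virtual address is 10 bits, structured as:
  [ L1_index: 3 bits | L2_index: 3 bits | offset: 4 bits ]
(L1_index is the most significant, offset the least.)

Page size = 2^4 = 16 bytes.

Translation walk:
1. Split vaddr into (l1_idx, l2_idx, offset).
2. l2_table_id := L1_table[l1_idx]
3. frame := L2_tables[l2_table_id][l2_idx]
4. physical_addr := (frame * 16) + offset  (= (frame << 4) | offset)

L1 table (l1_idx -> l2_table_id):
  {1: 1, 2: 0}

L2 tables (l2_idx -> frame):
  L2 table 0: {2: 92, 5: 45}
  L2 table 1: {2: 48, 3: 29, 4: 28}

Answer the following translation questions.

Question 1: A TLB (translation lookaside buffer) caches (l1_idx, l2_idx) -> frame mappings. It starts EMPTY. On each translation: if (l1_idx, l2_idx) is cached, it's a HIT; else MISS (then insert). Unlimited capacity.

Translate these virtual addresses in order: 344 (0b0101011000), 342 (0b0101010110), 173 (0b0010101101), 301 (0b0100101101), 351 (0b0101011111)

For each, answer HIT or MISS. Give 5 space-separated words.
vaddr=344: (2,5) not in TLB -> MISS, insert
vaddr=342: (2,5) in TLB -> HIT
vaddr=173: (1,2) not in TLB -> MISS, insert
vaddr=301: (2,2) not in TLB -> MISS, insert
vaddr=351: (2,5) in TLB -> HIT

Answer: MISS HIT MISS MISS HIT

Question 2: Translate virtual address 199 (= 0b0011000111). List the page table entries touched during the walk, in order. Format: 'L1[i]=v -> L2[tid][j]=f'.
Answer: L1[1]=1 -> L2[1][4]=28

Derivation:
vaddr = 199 = 0b0011000111
Split: l1_idx=1, l2_idx=4, offset=7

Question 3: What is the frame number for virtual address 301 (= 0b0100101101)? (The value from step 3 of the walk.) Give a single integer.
Answer: 92

Derivation:
vaddr = 301: l1_idx=2, l2_idx=2
L1[2] = 0; L2[0][2] = 92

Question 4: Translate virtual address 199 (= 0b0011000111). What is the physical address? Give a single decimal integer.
Answer: 455

Derivation:
vaddr = 199 = 0b0011000111
Split: l1_idx=1, l2_idx=4, offset=7
L1[1] = 1
L2[1][4] = 28
paddr = 28 * 16 + 7 = 455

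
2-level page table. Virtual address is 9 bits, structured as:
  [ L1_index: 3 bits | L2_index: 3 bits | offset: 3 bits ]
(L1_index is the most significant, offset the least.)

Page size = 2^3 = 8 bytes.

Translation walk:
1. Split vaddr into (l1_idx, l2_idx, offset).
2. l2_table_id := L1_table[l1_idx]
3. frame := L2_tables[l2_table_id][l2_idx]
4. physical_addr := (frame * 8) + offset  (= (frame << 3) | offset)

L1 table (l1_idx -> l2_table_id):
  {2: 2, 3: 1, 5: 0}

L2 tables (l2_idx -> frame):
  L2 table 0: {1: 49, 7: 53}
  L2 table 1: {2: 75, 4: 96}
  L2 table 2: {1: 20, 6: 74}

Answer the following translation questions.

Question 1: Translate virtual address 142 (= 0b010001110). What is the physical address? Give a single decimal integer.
vaddr = 142 = 0b010001110
Split: l1_idx=2, l2_idx=1, offset=6
L1[2] = 2
L2[2][1] = 20
paddr = 20 * 8 + 6 = 166

Answer: 166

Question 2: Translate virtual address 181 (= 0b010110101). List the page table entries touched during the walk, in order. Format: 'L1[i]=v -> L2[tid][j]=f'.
Answer: L1[2]=2 -> L2[2][6]=74

Derivation:
vaddr = 181 = 0b010110101
Split: l1_idx=2, l2_idx=6, offset=5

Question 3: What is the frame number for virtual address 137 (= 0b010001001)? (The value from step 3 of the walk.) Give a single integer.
Answer: 20

Derivation:
vaddr = 137: l1_idx=2, l2_idx=1
L1[2] = 2; L2[2][1] = 20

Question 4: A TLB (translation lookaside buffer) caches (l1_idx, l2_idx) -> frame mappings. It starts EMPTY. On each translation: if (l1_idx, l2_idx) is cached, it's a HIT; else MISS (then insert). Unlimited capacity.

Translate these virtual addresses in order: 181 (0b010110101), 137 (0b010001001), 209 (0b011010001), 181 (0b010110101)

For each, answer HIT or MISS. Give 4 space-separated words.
Answer: MISS MISS MISS HIT

Derivation:
vaddr=181: (2,6) not in TLB -> MISS, insert
vaddr=137: (2,1) not in TLB -> MISS, insert
vaddr=209: (3,2) not in TLB -> MISS, insert
vaddr=181: (2,6) in TLB -> HIT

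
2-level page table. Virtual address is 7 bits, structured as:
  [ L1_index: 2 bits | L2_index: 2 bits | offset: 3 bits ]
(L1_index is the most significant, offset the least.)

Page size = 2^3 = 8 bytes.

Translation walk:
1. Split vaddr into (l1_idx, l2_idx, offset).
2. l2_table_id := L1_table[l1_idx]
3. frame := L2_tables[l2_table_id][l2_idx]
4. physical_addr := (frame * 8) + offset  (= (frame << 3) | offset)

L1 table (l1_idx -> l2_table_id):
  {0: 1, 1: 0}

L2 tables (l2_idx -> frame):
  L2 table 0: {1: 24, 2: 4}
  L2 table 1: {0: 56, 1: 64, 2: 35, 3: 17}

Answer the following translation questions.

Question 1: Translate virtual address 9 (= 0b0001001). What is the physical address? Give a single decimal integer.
Answer: 513

Derivation:
vaddr = 9 = 0b0001001
Split: l1_idx=0, l2_idx=1, offset=1
L1[0] = 1
L2[1][1] = 64
paddr = 64 * 8 + 1 = 513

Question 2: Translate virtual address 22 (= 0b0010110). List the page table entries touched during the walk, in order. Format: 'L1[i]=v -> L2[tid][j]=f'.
Answer: L1[0]=1 -> L2[1][2]=35

Derivation:
vaddr = 22 = 0b0010110
Split: l1_idx=0, l2_idx=2, offset=6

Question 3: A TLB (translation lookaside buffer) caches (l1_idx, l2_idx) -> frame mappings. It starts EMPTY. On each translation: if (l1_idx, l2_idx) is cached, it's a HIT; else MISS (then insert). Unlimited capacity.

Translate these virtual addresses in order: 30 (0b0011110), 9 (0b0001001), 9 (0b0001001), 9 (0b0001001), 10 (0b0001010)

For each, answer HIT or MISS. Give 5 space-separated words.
Answer: MISS MISS HIT HIT HIT

Derivation:
vaddr=30: (0,3) not in TLB -> MISS, insert
vaddr=9: (0,1) not in TLB -> MISS, insert
vaddr=9: (0,1) in TLB -> HIT
vaddr=9: (0,1) in TLB -> HIT
vaddr=10: (0,1) in TLB -> HIT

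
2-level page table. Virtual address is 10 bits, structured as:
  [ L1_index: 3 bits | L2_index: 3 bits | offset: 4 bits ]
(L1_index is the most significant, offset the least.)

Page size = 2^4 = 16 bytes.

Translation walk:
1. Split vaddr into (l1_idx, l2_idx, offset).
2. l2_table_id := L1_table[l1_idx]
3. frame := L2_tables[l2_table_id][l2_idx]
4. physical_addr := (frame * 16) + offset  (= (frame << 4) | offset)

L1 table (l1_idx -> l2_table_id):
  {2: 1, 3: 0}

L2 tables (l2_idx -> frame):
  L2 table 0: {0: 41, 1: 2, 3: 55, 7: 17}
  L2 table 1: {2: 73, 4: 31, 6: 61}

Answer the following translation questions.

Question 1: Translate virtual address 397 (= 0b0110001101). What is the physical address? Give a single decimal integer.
Answer: 669

Derivation:
vaddr = 397 = 0b0110001101
Split: l1_idx=3, l2_idx=0, offset=13
L1[3] = 0
L2[0][0] = 41
paddr = 41 * 16 + 13 = 669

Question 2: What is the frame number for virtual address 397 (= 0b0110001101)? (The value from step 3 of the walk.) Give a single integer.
Answer: 41

Derivation:
vaddr = 397: l1_idx=3, l2_idx=0
L1[3] = 0; L2[0][0] = 41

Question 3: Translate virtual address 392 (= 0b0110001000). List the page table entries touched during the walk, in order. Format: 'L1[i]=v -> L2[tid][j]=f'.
vaddr = 392 = 0b0110001000
Split: l1_idx=3, l2_idx=0, offset=8

Answer: L1[3]=0 -> L2[0][0]=41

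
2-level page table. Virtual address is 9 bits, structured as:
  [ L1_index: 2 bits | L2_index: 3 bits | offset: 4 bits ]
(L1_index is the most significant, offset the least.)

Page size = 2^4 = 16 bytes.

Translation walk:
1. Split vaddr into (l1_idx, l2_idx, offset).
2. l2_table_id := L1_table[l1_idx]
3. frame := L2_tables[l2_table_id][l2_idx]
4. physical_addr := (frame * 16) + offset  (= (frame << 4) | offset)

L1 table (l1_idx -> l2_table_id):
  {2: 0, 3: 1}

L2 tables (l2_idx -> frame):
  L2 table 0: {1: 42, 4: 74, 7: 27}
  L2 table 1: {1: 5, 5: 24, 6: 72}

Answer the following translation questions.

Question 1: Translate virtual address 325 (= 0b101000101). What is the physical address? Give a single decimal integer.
Answer: 1189

Derivation:
vaddr = 325 = 0b101000101
Split: l1_idx=2, l2_idx=4, offset=5
L1[2] = 0
L2[0][4] = 74
paddr = 74 * 16 + 5 = 1189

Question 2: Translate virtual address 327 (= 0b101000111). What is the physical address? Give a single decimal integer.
vaddr = 327 = 0b101000111
Split: l1_idx=2, l2_idx=4, offset=7
L1[2] = 0
L2[0][4] = 74
paddr = 74 * 16 + 7 = 1191

Answer: 1191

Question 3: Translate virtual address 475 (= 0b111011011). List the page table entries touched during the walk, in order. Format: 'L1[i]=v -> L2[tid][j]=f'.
vaddr = 475 = 0b111011011
Split: l1_idx=3, l2_idx=5, offset=11

Answer: L1[3]=1 -> L2[1][5]=24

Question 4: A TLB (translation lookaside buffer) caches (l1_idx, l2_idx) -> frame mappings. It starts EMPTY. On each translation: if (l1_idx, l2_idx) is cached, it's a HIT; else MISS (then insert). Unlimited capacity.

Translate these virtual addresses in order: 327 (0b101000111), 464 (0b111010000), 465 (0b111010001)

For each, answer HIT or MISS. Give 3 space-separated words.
Answer: MISS MISS HIT

Derivation:
vaddr=327: (2,4) not in TLB -> MISS, insert
vaddr=464: (3,5) not in TLB -> MISS, insert
vaddr=465: (3,5) in TLB -> HIT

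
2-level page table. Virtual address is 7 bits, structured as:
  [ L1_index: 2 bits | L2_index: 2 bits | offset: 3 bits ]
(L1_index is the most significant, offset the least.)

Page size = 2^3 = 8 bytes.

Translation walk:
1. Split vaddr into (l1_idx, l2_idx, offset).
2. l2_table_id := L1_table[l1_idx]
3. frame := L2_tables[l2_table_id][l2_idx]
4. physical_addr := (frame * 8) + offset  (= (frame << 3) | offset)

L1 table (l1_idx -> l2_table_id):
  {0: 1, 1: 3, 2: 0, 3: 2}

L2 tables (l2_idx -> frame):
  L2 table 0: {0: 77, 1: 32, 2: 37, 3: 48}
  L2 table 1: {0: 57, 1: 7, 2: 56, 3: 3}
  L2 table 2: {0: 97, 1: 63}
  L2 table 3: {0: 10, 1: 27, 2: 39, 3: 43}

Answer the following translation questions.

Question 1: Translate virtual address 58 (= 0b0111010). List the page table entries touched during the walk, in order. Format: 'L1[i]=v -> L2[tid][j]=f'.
vaddr = 58 = 0b0111010
Split: l1_idx=1, l2_idx=3, offset=2

Answer: L1[1]=3 -> L2[3][3]=43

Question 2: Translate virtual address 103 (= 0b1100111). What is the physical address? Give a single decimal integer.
vaddr = 103 = 0b1100111
Split: l1_idx=3, l2_idx=0, offset=7
L1[3] = 2
L2[2][0] = 97
paddr = 97 * 8 + 7 = 783

Answer: 783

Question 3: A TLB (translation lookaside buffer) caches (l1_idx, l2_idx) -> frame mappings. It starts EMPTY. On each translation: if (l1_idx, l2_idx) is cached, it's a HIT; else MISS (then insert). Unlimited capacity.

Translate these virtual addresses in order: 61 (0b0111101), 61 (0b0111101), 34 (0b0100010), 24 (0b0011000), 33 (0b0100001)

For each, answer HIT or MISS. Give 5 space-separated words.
Answer: MISS HIT MISS MISS HIT

Derivation:
vaddr=61: (1,3) not in TLB -> MISS, insert
vaddr=61: (1,3) in TLB -> HIT
vaddr=34: (1,0) not in TLB -> MISS, insert
vaddr=24: (0,3) not in TLB -> MISS, insert
vaddr=33: (1,0) in TLB -> HIT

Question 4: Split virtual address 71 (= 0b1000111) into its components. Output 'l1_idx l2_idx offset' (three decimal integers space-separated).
Answer: 2 0 7

Derivation:
vaddr = 71 = 0b1000111
  top 2 bits -> l1_idx = 2
  next 2 bits -> l2_idx = 0
  bottom 3 bits -> offset = 7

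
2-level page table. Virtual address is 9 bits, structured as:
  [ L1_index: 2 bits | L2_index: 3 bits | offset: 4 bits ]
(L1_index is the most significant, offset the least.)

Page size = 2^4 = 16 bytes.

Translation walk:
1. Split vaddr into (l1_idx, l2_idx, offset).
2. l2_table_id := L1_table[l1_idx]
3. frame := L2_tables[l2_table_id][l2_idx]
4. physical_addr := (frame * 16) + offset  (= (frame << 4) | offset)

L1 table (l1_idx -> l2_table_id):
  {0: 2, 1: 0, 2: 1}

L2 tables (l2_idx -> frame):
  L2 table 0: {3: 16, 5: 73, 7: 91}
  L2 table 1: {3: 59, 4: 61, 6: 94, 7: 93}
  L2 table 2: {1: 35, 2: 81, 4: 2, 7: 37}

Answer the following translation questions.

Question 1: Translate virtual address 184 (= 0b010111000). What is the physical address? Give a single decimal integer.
vaddr = 184 = 0b010111000
Split: l1_idx=1, l2_idx=3, offset=8
L1[1] = 0
L2[0][3] = 16
paddr = 16 * 16 + 8 = 264

Answer: 264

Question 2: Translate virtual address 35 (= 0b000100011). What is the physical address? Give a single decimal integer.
Answer: 1299

Derivation:
vaddr = 35 = 0b000100011
Split: l1_idx=0, l2_idx=2, offset=3
L1[0] = 2
L2[2][2] = 81
paddr = 81 * 16 + 3 = 1299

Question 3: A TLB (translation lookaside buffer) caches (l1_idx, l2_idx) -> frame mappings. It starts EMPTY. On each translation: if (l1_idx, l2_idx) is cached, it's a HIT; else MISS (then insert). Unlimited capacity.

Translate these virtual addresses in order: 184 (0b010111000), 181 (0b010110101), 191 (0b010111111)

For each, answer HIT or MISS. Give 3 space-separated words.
Answer: MISS HIT HIT

Derivation:
vaddr=184: (1,3) not in TLB -> MISS, insert
vaddr=181: (1,3) in TLB -> HIT
vaddr=191: (1,3) in TLB -> HIT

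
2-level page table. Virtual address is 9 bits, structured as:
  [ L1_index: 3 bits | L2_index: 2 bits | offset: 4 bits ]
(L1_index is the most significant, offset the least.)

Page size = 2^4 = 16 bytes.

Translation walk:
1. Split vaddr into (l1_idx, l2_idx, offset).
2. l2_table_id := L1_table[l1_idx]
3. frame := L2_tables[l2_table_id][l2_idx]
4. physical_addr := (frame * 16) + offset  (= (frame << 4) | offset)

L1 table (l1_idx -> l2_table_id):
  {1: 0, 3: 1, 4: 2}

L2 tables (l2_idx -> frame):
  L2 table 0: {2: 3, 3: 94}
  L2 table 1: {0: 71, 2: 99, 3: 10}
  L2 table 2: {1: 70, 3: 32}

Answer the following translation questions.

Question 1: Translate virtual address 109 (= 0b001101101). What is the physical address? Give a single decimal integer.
vaddr = 109 = 0b001101101
Split: l1_idx=1, l2_idx=2, offset=13
L1[1] = 0
L2[0][2] = 3
paddr = 3 * 16 + 13 = 61

Answer: 61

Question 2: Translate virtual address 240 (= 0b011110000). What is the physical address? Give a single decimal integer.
vaddr = 240 = 0b011110000
Split: l1_idx=3, l2_idx=3, offset=0
L1[3] = 1
L2[1][3] = 10
paddr = 10 * 16 + 0 = 160

Answer: 160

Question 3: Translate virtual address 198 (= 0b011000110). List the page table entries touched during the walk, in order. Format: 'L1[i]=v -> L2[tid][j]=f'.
Answer: L1[3]=1 -> L2[1][0]=71

Derivation:
vaddr = 198 = 0b011000110
Split: l1_idx=3, l2_idx=0, offset=6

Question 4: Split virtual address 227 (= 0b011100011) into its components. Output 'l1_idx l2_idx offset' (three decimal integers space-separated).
vaddr = 227 = 0b011100011
  top 3 bits -> l1_idx = 3
  next 2 bits -> l2_idx = 2
  bottom 4 bits -> offset = 3

Answer: 3 2 3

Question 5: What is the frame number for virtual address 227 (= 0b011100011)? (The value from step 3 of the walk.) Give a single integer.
vaddr = 227: l1_idx=3, l2_idx=2
L1[3] = 1; L2[1][2] = 99

Answer: 99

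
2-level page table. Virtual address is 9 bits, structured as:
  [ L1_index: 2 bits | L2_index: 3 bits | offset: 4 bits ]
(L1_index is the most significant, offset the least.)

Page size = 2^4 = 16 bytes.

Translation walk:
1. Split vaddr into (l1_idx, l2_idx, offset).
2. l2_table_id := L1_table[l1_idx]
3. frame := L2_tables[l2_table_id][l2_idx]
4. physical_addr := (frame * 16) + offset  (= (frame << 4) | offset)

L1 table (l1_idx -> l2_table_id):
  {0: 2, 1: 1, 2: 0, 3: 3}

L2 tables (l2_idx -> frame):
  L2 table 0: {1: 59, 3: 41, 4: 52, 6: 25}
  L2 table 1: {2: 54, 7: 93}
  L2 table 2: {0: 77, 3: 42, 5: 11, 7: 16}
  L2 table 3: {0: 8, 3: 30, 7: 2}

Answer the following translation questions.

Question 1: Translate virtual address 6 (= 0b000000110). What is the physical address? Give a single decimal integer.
Answer: 1238

Derivation:
vaddr = 6 = 0b000000110
Split: l1_idx=0, l2_idx=0, offset=6
L1[0] = 2
L2[2][0] = 77
paddr = 77 * 16 + 6 = 1238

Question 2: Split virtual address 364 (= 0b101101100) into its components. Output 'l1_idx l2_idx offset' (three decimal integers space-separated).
Answer: 2 6 12

Derivation:
vaddr = 364 = 0b101101100
  top 2 bits -> l1_idx = 2
  next 3 bits -> l2_idx = 6
  bottom 4 bits -> offset = 12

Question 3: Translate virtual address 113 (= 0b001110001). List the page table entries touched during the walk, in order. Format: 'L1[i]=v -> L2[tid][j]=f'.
Answer: L1[0]=2 -> L2[2][7]=16

Derivation:
vaddr = 113 = 0b001110001
Split: l1_idx=0, l2_idx=7, offset=1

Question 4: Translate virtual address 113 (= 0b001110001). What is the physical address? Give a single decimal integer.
vaddr = 113 = 0b001110001
Split: l1_idx=0, l2_idx=7, offset=1
L1[0] = 2
L2[2][7] = 16
paddr = 16 * 16 + 1 = 257

Answer: 257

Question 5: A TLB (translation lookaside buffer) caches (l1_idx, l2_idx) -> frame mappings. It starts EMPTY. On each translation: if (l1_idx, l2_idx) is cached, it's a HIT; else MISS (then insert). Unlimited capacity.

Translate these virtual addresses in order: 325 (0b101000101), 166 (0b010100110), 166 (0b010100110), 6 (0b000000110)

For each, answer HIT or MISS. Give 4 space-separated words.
vaddr=325: (2,4) not in TLB -> MISS, insert
vaddr=166: (1,2) not in TLB -> MISS, insert
vaddr=166: (1,2) in TLB -> HIT
vaddr=6: (0,0) not in TLB -> MISS, insert

Answer: MISS MISS HIT MISS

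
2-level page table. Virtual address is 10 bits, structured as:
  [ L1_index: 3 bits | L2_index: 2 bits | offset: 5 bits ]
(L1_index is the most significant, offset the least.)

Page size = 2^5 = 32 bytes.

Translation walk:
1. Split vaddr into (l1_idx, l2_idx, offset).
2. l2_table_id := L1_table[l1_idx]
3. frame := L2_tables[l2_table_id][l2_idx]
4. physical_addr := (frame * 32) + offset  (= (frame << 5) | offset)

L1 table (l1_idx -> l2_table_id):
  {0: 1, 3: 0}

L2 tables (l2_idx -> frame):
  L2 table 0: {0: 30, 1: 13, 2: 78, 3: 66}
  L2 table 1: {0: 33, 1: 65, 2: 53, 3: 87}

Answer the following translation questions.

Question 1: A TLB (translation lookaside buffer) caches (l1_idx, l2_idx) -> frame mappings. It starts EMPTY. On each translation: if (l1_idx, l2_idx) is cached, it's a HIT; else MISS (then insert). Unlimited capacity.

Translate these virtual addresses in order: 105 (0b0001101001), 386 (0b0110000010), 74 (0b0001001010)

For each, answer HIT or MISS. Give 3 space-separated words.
vaddr=105: (0,3) not in TLB -> MISS, insert
vaddr=386: (3,0) not in TLB -> MISS, insert
vaddr=74: (0,2) not in TLB -> MISS, insert

Answer: MISS MISS MISS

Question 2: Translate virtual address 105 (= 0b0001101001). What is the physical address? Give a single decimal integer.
vaddr = 105 = 0b0001101001
Split: l1_idx=0, l2_idx=3, offset=9
L1[0] = 1
L2[1][3] = 87
paddr = 87 * 32 + 9 = 2793

Answer: 2793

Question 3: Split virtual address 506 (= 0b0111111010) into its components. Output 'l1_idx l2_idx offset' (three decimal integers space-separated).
vaddr = 506 = 0b0111111010
  top 3 bits -> l1_idx = 3
  next 2 bits -> l2_idx = 3
  bottom 5 bits -> offset = 26

Answer: 3 3 26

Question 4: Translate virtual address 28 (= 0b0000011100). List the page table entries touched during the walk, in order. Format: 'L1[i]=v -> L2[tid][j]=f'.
Answer: L1[0]=1 -> L2[1][0]=33

Derivation:
vaddr = 28 = 0b0000011100
Split: l1_idx=0, l2_idx=0, offset=28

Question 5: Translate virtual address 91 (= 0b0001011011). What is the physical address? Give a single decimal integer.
vaddr = 91 = 0b0001011011
Split: l1_idx=0, l2_idx=2, offset=27
L1[0] = 1
L2[1][2] = 53
paddr = 53 * 32 + 27 = 1723

Answer: 1723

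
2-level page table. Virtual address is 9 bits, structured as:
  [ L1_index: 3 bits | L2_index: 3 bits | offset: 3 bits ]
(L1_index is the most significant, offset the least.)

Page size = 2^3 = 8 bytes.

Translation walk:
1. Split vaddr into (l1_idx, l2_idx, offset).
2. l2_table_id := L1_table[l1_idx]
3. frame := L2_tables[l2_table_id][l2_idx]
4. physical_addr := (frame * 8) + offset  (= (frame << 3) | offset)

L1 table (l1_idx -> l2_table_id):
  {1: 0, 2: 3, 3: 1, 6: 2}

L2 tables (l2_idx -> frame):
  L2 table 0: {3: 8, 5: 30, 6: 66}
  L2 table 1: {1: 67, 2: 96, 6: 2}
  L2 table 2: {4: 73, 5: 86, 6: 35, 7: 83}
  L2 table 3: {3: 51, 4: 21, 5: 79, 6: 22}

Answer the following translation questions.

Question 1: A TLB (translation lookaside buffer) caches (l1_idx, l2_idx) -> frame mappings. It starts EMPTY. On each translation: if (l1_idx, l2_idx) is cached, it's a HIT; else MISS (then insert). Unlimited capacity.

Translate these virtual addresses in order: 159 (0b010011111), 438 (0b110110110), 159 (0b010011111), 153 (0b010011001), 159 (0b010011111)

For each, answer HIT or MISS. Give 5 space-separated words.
Answer: MISS MISS HIT HIT HIT

Derivation:
vaddr=159: (2,3) not in TLB -> MISS, insert
vaddr=438: (6,6) not in TLB -> MISS, insert
vaddr=159: (2,3) in TLB -> HIT
vaddr=153: (2,3) in TLB -> HIT
vaddr=159: (2,3) in TLB -> HIT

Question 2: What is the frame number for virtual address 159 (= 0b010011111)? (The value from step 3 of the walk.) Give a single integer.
vaddr = 159: l1_idx=2, l2_idx=3
L1[2] = 3; L2[3][3] = 51

Answer: 51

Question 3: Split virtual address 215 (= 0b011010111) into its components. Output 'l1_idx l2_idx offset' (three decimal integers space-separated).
Answer: 3 2 7

Derivation:
vaddr = 215 = 0b011010111
  top 3 bits -> l1_idx = 3
  next 3 bits -> l2_idx = 2
  bottom 3 bits -> offset = 7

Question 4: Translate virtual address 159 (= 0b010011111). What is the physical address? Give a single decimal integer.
Answer: 415

Derivation:
vaddr = 159 = 0b010011111
Split: l1_idx=2, l2_idx=3, offset=7
L1[2] = 3
L2[3][3] = 51
paddr = 51 * 8 + 7 = 415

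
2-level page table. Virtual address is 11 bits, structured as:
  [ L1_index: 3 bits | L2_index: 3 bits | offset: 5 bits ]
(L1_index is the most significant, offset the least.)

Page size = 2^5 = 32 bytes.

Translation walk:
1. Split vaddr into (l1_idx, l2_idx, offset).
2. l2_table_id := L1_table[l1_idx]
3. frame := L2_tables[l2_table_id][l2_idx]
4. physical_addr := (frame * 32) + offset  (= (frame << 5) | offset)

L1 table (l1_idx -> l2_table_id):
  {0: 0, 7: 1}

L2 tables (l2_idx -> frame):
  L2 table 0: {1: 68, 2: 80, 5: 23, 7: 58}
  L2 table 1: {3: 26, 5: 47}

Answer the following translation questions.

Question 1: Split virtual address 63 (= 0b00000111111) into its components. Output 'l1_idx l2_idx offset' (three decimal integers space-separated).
vaddr = 63 = 0b00000111111
  top 3 bits -> l1_idx = 0
  next 3 bits -> l2_idx = 1
  bottom 5 bits -> offset = 31

Answer: 0 1 31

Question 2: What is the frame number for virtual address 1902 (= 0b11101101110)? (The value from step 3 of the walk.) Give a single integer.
Answer: 26

Derivation:
vaddr = 1902: l1_idx=7, l2_idx=3
L1[7] = 1; L2[1][3] = 26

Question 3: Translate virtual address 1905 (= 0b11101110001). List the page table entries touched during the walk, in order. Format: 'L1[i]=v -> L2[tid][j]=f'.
Answer: L1[7]=1 -> L2[1][3]=26

Derivation:
vaddr = 1905 = 0b11101110001
Split: l1_idx=7, l2_idx=3, offset=17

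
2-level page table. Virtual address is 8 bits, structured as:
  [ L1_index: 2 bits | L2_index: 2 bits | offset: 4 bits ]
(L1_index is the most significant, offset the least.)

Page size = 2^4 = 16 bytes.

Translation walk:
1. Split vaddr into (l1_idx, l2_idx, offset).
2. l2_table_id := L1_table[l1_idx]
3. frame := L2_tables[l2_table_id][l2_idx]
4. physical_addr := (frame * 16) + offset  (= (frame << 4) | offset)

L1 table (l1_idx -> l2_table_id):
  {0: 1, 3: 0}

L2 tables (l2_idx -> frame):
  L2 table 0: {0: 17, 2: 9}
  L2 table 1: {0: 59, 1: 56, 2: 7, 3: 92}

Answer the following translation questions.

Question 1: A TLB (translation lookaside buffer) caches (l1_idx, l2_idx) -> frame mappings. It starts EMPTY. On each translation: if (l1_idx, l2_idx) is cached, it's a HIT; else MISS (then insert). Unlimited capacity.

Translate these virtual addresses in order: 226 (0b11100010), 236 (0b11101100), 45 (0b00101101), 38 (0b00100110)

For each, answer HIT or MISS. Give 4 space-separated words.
Answer: MISS HIT MISS HIT

Derivation:
vaddr=226: (3,2) not in TLB -> MISS, insert
vaddr=236: (3,2) in TLB -> HIT
vaddr=45: (0,2) not in TLB -> MISS, insert
vaddr=38: (0,2) in TLB -> HIT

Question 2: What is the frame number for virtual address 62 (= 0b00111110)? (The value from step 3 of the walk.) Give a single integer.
vaddr = 62: l1_idx=0, l2_idx=3
L1[0] = 1; L2[1][3] = 92

Answer: 92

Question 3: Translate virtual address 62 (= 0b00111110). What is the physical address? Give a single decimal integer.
vaddr = 62 = 0b00111110
Split: l1_idx=0, l2_idx=3, offset=14
L1[0] = 1
L2[1][3] = 92
paddr = 92 * 16 + 14 = 1486

Answer: 1486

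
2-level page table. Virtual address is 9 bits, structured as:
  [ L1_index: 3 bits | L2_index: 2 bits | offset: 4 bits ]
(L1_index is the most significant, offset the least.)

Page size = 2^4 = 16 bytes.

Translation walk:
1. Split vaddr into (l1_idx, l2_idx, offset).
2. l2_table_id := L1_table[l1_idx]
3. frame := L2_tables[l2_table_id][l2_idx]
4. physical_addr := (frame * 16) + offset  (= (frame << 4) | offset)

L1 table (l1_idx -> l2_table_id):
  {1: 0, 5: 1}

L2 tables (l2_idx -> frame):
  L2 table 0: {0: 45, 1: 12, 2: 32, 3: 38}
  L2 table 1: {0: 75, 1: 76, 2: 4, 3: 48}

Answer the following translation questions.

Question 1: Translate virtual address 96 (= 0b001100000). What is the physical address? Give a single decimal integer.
vaddr = 96 = 0b001100000
Split: l1_idx=1, l2_idx=2, offset=0
L1[1] = 0
L2[0][2] = 32
paddr = 32 * 16 + 0 = 512

Answer: 512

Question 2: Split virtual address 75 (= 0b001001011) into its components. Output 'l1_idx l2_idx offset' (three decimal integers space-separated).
Answer: 1 0 11

Derivation:
vaddr = 75 = 0b001001011
  top 3 bits -> l1_idx = 1
  next 2 bits -> l2_idx = 0
  bottom 4 bits -> offset = 11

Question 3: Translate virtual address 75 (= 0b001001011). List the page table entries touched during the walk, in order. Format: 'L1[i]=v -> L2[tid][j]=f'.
vaddr = 75 = 0b001001011
Split: l1_idx=1, l2_idx=0, offset=11

Answer: L1[1]=0 -> L2[0][0]=45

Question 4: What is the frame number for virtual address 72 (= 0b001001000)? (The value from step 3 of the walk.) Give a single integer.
Answer: 45

Derivation:
vaddr = 72: l1_idx=1, l2_idx=0
L1[1] = 0; L2[0][0] = 45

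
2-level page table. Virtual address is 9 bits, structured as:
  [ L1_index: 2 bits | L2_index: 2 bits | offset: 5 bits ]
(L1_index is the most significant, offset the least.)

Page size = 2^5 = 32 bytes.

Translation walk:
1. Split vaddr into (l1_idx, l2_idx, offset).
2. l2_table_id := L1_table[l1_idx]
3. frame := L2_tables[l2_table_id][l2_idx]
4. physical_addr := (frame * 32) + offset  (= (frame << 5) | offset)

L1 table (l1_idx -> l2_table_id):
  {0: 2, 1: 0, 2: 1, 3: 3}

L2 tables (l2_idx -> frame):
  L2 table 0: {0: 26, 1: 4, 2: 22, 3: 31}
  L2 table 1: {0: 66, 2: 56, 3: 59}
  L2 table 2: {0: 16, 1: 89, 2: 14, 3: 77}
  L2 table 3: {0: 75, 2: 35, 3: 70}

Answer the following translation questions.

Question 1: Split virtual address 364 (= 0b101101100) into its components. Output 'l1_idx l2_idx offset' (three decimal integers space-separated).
Answer: 2 3 12

Derivation:
vaddr = 364 = 0b101101100
  top 2 bits -> l1_idx = 2
  next 2 bits -> l2_idx = 3
  bottom 5 bits -> offset = 12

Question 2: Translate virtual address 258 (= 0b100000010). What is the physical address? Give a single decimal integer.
vaddr = 258 = 0b100000010
Split: l1_idx=2, l2_idx=0, offset=2
L1[2] = 1
L2[1][0] = 66
paddr = 66 * 32 + 2 = 2114

Answer: 2114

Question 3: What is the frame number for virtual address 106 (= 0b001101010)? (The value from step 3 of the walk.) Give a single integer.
Answer: 77

Derivation:
vaddr = 106: l1_idx=0, l2_idx=3
L1[0] = 2; L2[2][3] = 77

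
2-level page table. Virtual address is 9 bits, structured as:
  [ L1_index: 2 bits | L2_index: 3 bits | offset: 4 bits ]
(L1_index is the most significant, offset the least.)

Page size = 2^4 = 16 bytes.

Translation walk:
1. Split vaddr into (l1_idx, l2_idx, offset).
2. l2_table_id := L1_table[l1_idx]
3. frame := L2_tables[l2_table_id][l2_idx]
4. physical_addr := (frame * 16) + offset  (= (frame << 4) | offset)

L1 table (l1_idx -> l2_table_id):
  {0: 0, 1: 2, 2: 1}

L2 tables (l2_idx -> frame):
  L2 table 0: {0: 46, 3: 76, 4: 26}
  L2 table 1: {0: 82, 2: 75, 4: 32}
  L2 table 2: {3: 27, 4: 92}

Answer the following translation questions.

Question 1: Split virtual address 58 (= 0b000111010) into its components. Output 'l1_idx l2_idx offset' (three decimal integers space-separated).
Answer: 0 3 10

Derivation:
vaddr = 58 = 0b000111010
  top 2 bits -> l1_idx = 0
  next 3 bits -> l2_idx = 3
  bottom 4 bits -> offset = 10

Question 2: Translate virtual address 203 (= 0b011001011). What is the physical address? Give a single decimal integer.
vaddr = 203 = 0b011001011
Split: l1_idx=1, l2_idx=4, offset=11
L1[1] = 2
L2[2][4] = 92
paddr = 92 * 16 + 11 = 1483

Answer: 1483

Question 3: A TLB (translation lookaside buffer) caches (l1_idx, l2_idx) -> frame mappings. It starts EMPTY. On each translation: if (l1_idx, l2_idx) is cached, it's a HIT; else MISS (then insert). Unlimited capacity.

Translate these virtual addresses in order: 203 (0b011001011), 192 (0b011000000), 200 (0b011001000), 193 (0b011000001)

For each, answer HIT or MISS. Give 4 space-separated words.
Answer: MISS HIT HIT HIT

Derivation:
vaddr=203: (1,4) not in TLB -> MISS, insert
vaddr=192: (1,4) in TLB -> HIT
vaddr=200: (1,4) in TLB -> HIT
vaddr=193: (1,4) in TLB -> HIT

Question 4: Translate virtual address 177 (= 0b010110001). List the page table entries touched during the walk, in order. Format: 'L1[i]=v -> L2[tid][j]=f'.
Answer: L1[1]=2 -> L2[2][3]=27

Derivation:
vaddr = 177 = 0b010110001
Split: l1_idx=1, l2_idx=3, offset=1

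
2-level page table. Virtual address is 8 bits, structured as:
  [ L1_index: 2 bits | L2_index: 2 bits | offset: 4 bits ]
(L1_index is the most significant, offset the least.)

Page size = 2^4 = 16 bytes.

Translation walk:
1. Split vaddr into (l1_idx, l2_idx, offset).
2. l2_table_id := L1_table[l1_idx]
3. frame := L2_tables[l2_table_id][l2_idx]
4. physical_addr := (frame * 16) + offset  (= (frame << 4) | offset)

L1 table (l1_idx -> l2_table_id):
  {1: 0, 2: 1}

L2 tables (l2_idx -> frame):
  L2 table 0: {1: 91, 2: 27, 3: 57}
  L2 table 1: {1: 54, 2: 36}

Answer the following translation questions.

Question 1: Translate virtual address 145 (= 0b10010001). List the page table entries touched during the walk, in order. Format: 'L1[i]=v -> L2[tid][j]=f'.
Answer: L1[2]=1 -> L2[1][1]=54

Derivation:
vaddr = 145 = 0b10010001
Split: l1_idx=2, l2_idx=1, offset=1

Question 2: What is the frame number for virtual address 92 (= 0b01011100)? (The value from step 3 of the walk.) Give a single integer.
vaddr = 92: l1_idx=1, l2_idx=1
L1[1] = 0; L2[0][1] = 91

Answer: 91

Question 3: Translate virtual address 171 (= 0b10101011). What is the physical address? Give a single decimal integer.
vaddr = 171 = 0b10101011
Split: l1_idx=2, l2_idx=2, offset=11
L1[2] = 1
L2[1][2] = 36
paddr = 36 * 16 + 11 = 587

Answer: 587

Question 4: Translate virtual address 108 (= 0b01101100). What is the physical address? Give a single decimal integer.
vaddr = 108 = 0b01101100
Split: l1_idx=1, l2_idx=2, offset=12
L1[1] = 0
L2[0][2] = 27
paddr = 27 * 16 + 12 = 444

Answer: 444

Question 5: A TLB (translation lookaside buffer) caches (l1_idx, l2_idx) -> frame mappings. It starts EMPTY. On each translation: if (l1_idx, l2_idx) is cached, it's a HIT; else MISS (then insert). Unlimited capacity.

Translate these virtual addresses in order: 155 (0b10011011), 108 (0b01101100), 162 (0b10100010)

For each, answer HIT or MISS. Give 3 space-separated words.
vaddr=155: (2,1) not in TLB -> MISS, insert
vaddr=108: (1,2) not in TLB -> MISS, insert
vaddr=162: (2,2) not in TLB -> MISS, insert

Answer: MISS MISS MISS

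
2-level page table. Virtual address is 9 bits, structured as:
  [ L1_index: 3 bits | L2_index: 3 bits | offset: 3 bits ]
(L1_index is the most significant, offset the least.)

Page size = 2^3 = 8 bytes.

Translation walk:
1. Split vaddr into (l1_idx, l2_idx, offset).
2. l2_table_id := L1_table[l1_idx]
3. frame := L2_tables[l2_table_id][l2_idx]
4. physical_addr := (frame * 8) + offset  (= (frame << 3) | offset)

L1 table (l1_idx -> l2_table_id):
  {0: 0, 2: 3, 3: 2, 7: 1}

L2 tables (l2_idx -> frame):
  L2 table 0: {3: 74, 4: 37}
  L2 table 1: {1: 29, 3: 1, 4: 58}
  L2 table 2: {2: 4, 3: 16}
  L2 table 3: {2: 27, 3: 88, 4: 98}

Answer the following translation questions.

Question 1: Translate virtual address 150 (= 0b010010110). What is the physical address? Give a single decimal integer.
vaddr = 150 = 0b010010110
Split: l1_idx=2, l2_idx=2, offset=6
L1[2] = 3
L2[3][2] = 27
paddr = 27 * 8 + 6 = 222

Answer: 222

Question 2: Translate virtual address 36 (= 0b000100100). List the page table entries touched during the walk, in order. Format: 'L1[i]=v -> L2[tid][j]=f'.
Answer: L1[0]=0 -> L2[0][4]=37

Derivation:
vaddr = 36 = 0b000100100
Split: l1_idx=0, l2_idx=4, offset=4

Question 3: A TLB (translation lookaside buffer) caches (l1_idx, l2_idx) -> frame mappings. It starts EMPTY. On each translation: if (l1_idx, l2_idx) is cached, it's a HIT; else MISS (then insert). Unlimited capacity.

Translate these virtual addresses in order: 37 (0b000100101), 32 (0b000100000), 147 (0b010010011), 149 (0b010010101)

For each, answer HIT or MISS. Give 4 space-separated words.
vaddr=37: (0,4) not in TLB -> MISS, insert
vaddr=32: (0,4) in TLB -> HIT
vaddr=147: (2,2) not in TLB -> MISS, insert
vaddr=149: (2,2) in TLB -> HIT

Answer: MISS HIT MISS HIT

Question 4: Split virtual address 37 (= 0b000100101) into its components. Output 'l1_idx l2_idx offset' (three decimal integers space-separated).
vaddr = 37 = 0b000100101
  top 3 bits -> l1_idx = 0
  next 3 bits -> l2_idx = 4
  bottom 3 bits -> offset = 5

Answer: 0 4 5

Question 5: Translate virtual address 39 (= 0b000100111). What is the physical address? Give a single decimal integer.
Answer: 303

Derivation:
vaddr = 39 = 0b000100111
Split: l1_idx=0, l2_idx=4, offset=7
L1[0] = 0
L2[0][4] = 37
paddr = 37 * 8 + 7 = 303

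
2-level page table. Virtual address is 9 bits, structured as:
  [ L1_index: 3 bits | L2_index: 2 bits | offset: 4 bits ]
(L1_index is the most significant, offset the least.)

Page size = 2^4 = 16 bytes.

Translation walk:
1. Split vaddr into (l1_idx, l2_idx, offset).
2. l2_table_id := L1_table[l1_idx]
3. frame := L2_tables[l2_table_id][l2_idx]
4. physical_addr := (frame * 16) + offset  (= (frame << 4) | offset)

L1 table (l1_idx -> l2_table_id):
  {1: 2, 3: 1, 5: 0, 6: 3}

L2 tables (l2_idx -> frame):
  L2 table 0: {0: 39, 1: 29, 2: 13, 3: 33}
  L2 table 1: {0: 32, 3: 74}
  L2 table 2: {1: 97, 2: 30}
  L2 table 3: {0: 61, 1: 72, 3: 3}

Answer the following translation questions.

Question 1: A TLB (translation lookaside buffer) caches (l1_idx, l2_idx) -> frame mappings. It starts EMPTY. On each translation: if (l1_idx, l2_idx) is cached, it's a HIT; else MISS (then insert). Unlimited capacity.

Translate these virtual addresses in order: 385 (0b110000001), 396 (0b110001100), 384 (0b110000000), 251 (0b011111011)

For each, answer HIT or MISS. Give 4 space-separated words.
vaddr=385: (6,0) not in TLB -> MISS, insert
vaddr=396: (6,0) in TLB -> HIT
vaddr=384: (6,0) in TLB -> HIT
vaddr=251: (3,3) not in TLB -> MISS, insert

Answer: MISS HIT HIT MISS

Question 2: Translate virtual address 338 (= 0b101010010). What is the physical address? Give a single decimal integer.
vaddr = 338 = 0b101010010
Split: l1_idx=5, l2_idx=1, offset=2
L1[5] = 0
L2[0][1] = 29
paddr = 29 * 16 + 2 = 466

Answer: 466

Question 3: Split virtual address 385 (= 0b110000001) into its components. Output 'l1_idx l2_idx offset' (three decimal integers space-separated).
Answer: 6 0 1

Derivation:
vaddr = 385 = 0b110000001
  top 3 bits -> l1_idx = 6
  next 2 bits -> l2_idx = 0
  bottom 4 bits -> offset = 1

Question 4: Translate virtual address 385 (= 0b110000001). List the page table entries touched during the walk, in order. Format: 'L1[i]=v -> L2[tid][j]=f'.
Answer: L1[6]=3 -> L2[3][0]=61

Derivation:
vaddr = 385 = 0b110000001
Split: l1_idx=6, l2_idx=0, offset=1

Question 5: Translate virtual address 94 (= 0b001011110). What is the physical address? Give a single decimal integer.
vaddr = 94 = 0b001011110
Split: l1_idx=1, l2_idx=1, offset=14
L1[1] = 2
L2[2][1] = 97
paddr = 97 * 16 + 14 = 1566

Answer: 1566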